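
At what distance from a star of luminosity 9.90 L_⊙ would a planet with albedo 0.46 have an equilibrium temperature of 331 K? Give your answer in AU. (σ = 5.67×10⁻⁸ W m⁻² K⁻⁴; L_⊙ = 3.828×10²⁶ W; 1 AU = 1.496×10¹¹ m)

d ≈ 1.63 AU

L = 9.90 × 3.828×10²⁶ = 3.79×10²⁷ W.
From T_eq⁴ = L(1−A)/(16πσd²): d = √[L(1−A)/(16πσT_eq⁴)].
d = √[3.79×10²⁷ × 0.54 / (16π × 5.67×10⁻⁸ × (331)⁴)] = 2.45×10¹¹ m = 1.63 AU.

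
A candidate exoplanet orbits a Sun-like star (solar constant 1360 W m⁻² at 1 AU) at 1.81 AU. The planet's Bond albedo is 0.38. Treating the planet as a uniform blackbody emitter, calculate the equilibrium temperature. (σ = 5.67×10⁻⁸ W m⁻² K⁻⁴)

Flux at 1.81 AU: S = 1360/1.81² = 415 W m⁻².
Energy balance: absorbed = emitted ⇒ πR²·S(1−A) = 4πR²·σT_eq⁴, so T_eq⁴ = S(1−A)/(4σ).
T_eq = [415 × 0.62 / (4 × 5.67×10⁻⁸)]^(1/4) = (1.13×10⁹)^(1/4) = 184 K.

T_eq ≈ 184 K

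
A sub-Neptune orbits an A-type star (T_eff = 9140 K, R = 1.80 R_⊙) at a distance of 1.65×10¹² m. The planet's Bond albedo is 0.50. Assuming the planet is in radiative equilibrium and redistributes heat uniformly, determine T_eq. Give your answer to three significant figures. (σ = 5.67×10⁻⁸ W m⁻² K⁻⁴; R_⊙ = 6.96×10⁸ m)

R_⋆ = 1.80 × 6.96×10⁸ = 1.25×10⁹ m.
L = 4πR_⋆²σT_⋆⁴ = 4π(1.25×10⁹)² × 5.67×10⁻⁸ × (9140)⁴ = 7.80×10²⁷ W.
S = L/(4πd²) = 228 W m⁻².
Energy balance: absorbed = emitted ⇒ πR²·S(1−A) = 4πR²·σT_eq⁴, so T_eq⁴ = S(1−A)/(4σ).
T_eq = [228 × 0.50 / (4 × 5.67×10⁻⁸)]^(1/4) = (5.03×10⁸)^(1/4) = 150 K.

T_eq ≈ 150 K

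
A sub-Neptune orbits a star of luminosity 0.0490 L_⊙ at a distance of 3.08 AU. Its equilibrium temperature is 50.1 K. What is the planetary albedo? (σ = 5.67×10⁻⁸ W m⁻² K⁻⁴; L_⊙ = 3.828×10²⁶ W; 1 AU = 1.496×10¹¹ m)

A ≈ 0.80

d = 3.08 AU = 4.61×10¹¹ m.
L = 0.0490 × 3.828×10²⁶ = 1.88×10²⁵ W.
Flux: S = L/(4πd²) = 1.88×10²⁵/(4π×(4.61×10¹¹)²) = 7.03 W m⁻².
From T_eq⁴ = S(1−A)/(4σ): 1−A = 4σT_eq⁴/S.
1−A = 4 × 5.67×10⁻⁸ × (50.1)⁴ / 7.03 = 0.203.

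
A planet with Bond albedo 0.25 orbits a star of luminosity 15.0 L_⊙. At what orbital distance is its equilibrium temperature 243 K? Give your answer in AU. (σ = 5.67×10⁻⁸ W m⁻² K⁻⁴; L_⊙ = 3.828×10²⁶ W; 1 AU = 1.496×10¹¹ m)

d ≈ 4.40 AU

L = 15.0 × 3.828×10²⁶ = 5.74×10²⁷ W.
From T_eq⁴ = L(1−A)/(16πσd²): d = √[L(1−A)/(16πσT_eq⁴)].
d = √[5.74×10²⁷ × 0.75 / (16π × 5.67×10⁻⁸ × (243)⁴)] = 6.58×10¹¹ m = 4.40 AU.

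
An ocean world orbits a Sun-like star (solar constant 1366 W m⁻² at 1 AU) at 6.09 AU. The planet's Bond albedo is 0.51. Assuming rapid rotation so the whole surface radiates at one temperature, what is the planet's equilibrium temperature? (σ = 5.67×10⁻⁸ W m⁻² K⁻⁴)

Flux at 6.09 AU: S = 1366/6.09² = 36.8 W m⁻².
Energy balance: absorbed = emitted ⇒ πR²·S(1−A) = 4πR²·σT_eq⁴, so T_eq⁴ = S(1−A)/(4σ).
T_eq = [36.8 × 0.49 / (4 × 5.67×10⁻⁸)]^(1/4) = (7.96×10⁷)^(1/4) = 94.4 K.

T_eq ≈ 94.4 K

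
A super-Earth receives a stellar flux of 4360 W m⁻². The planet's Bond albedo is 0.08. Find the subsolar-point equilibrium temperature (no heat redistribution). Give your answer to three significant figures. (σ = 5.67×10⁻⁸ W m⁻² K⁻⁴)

At the subsolar point the surface absorbs S(1−A) and emits σT⁴ per unit area — no factor of 4, since only the local patch is in balance.
T = [4360 × 0.92 / 5.67×10⁻⁸]^(1/4) = (7.07×10¹⁰)^(1/4) = 516 K.

T_ss ≈ 516 K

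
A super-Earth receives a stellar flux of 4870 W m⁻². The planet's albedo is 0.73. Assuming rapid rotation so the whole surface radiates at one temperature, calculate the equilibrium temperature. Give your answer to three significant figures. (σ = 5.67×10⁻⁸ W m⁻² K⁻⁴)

T_eq ≈ 276 K

Energy balance: absorbed = emitted ⇒ πR²·S(1−A) = 4πR²·σT_eq⁴, so T_eq⁴ = S(1−A)/(4σ).
T_eq = [4870 × 0.27 / (4 × 5.67×10⁻⁸)]^(1/4) = (5.80×10⁹)^(1/4) = 276 K.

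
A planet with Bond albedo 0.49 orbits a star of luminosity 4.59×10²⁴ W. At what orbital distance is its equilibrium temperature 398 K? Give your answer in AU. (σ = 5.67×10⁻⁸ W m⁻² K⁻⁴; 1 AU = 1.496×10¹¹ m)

d ≈ 0.0382 AU

From T_eq⁴ = L(1−A)/(16πσd²): d = √[L(1−A)/(16πσT_eq⁴)].
d = √[4.59×10²⁴ × 0.51 / (16π × 5.67×10⁻⁸ × (398)⁴)] = 5.72×10⁹ m = 0.0382 AU.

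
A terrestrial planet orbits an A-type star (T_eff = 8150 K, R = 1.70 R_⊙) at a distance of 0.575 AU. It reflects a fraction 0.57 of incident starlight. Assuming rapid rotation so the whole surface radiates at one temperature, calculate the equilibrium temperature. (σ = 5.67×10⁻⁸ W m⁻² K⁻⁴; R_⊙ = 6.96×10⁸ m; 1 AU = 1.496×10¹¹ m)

R_⋆ = 1.70 × 6.96×10⁸ = 1.18×10⁹ m.
d = 0.575 AU = 8.60×10¹⁰ m.
L = 4πR_⋆²σT_⋆⁴ = 4π(1.18×10⁹)² × 5.67×10⁻⁸ × (8150)⁴ = 4.40×10²⁷ W.
S = L/(4πd²) = 4.73×10⁴ W m⁻².
Energy balance: absorbed = emitted ⇒ πR²·S(1−A) = 4πR²·σT_eq⁴, so T_eq⁴ = S(1−A)/(4σ).
T_eq = [4.73×10⁴ × 0.43 / (4 × 5.67×10⁻⁸)]^(1/4) = (8.97×10¹⁰)^(1/4) = 547 K.

T_eq ≈ 547 K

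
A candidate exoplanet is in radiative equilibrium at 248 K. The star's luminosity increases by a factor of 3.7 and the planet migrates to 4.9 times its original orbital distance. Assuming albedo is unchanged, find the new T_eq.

T_eq ≈ 155 K

T_eq ∝ L^(1/4) · d^(−1/2).
T′ = 248 × 3.7^(1/4) / 4.9^(1/2) = 155 K.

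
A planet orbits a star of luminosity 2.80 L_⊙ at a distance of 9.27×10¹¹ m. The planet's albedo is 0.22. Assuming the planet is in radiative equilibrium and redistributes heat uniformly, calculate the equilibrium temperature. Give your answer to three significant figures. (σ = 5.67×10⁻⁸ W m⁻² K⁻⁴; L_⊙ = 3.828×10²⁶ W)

L = 2.80 × 3.828×10²⁶ = 1.07×10²⁷ W.
Flux: S = L/(4πd²) = 1.07×10²⁷/(4π×(9.27×10¹¹)²) = 99.3 W m⁻².
Energy balance: absorbed = emitted ⇒ πR²·S(1−A) = 4πR²·σT_eq⁴, so T_eq⁴ = S(1−A)/(4σ).
T_eq = [99.3 × 0.78 / (4 × 5.67×10⁻⁸)]^(1/4) = (3.41×10⁸)^(1/4) = 136 K.

T_eq ≈ 136 K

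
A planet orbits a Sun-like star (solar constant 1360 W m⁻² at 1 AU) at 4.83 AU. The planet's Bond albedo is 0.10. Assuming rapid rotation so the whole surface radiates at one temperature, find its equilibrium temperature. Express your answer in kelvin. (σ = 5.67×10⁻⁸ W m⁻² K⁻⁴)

T_eq ≈ 123 K

Flux at 4.83 AU: S = 1360/4.83² = 58.3 W m⁻².
Energy balance: absorbed = emitted ⇒ πR²·S(1−A) = 4πR²·σT_eq⁴, so T_eq⁴ = S(1−A)/(4σ).
T_eq = [58.3 × 0.90 / (4 × 5.67×10⁻⁸)]^(1/4) = (2.31×10⁸)^(1/4) = 123 K.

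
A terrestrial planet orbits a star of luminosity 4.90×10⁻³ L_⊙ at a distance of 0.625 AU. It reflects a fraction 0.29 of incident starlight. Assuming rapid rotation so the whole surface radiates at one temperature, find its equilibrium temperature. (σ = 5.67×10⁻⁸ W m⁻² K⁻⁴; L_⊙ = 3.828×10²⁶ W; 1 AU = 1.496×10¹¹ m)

T_eq ≈ 85.5 K

d = 0.625 AU = 9.35×10¹⁰ m.
L = 4.90×10⁻³ × 3.828×10²⁶ = 1.88×10²⁴ W.
Flux: S = L/(4πd²) = 1.88×10²⁴/(4π×(9.35×10¹⁰)²) = 17.1 W m⁻².
Energy balance: absorbed = emitted ⇒ πR²·S(1−A) = 4πR²·σT_eq⁴, so T_eq⁴ = S(1−A)/(4σ).
T_eq = [17.1 × 0.71 / (4 × 5.67×10⁻⁸)]^(1/4) = (5.35×10⁷)^(1/4) = 85.5 K.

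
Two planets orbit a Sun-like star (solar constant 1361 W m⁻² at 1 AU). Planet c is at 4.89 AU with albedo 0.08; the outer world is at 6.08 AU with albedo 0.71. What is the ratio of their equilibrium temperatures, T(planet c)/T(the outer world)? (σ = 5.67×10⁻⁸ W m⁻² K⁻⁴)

T₁/T₂ ≈ 1.488

T_eq = [S₀(1−A)/(4σd²)]^(1/4), so T ∝ (1−A)^(1/4) / √d.
T₁ = [1361×0.92/(4×5.67×10⁻⁸×4.89²)]^(1/4) = 123.27 K.
T₂ = [1361×0.29/(4×5.67×10⁻⁸×6.08²)]^(1/4) = 82.83 K.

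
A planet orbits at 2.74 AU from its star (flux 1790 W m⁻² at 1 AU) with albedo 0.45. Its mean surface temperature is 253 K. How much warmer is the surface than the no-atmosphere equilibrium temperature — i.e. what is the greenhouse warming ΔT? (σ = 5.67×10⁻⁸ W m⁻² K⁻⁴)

S = 1790/2.74² = 238.4 W m⁻².
T_eq = [S(1−A)/(4σ)]^(1/4) = [238.4×0.55/(4×5.67×10⁻⁸)]^(1/4) = 155.1 K.
ΔT = T_surf − T_eq = 253 − 155.1.

ΔT ≈ 97.9 K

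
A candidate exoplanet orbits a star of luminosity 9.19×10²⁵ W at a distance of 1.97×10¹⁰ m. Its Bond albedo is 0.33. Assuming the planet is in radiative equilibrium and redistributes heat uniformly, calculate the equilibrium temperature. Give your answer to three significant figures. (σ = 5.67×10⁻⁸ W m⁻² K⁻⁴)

T_eq ≈ 486 K

Flux: S = L/(4πd²) = 9.19×10²⁵/(4π×(1.97×10¹⁰)²) = 1.88×10⁴ W m⁻².
Energy balance: absorbed = emitted ⇒ πR²·S(1−A) = 4πR²·σT_eq⁴, so T_eq⁴ = S(1−A)/(4σ).
T_eq = [1.88×10⁴ × 0.67 / (4 × 5.67×10⁻⁸)]^(1/4) = (5.57×10¹⁰)^(1/4) = 486 K.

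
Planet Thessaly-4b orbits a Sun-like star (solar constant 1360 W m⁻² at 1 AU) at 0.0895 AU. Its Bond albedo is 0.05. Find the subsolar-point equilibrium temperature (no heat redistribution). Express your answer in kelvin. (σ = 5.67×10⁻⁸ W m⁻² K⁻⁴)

T_ss ≈ 1300 K

Flux at 0.0895 AU: S = 1360/0.0895² = 1.70×10⁵ W m⁻².
At the subsolar point the surface absorbs S(1−A) and emits σT⁴ per unit area — no factor of 4, since only the local patch is in balance.
T = [1.70×10⁵ × 0.95 / 5.67×10⁻⁸]^(1/4) = (2.84×10¹²)^(1/4) = 1300 K.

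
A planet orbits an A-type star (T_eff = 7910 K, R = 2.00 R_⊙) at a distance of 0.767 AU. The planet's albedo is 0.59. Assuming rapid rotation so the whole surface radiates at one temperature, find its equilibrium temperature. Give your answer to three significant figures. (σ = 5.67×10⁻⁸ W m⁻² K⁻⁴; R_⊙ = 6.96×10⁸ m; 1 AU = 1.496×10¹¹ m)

R_⋆ = 2.00 × 6.96×10⁸ = 1.39×10⁹ m.
d = 0.767 AU = 1.15×10¹¹ m.
L = 4πR_⋆²σT_⋆⁴ = 4π(1.39×10⁹)² × 5.67×10⁻⁸ × (7910)⁴ = 5.40×10²⁷ W.
S = L/(4πd²) = 3.27×10⁴ W m⁻².
Energy balance: absorbed = emitted ⇒ πR²·S(1−A) = 4πR²·σT_eq⁴, so T_eq⁴ = S(1−A)/(4σ).
T_eq = [3.27×10⁴ × 0.41 / (4 × 5.67×10⁻⁸)]^(1/4) = (5.91×10¹⁰)^(1/4) = 493 K.

T_eq ≈ 493 K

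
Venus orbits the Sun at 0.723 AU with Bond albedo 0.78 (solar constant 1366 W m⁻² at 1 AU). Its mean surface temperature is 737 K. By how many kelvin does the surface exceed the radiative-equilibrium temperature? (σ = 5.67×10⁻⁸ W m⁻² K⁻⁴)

S = 1366/0.723² = 2613 W m⁻².
T_eq = [S(1−A)/(4σ)]^(1/4) = [2613×0.22/(4×5.67×10⁻⁸)]^(1/4) = 224.4 K.
ΔT = T_surf − T_eq = 737 − 224.4.

ΔT ≈ 512.6 K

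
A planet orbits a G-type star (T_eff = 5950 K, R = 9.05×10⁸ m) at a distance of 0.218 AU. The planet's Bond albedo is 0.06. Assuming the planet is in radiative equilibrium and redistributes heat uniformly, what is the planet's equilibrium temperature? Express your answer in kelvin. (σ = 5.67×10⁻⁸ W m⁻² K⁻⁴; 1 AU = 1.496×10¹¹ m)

d = 0.218 AU = 3.26×10¹⁰ m.
L = 4πR_⋆²σT_⋆⁴ = 4π(9.05×10⁸)² × 5.67×10⁻⁸ × (5950)⁴ = 7.31×10²⁶ W.
S = L/(4πd²) = 5.47×10⁴ W m⁻².
Energy balance: absorbed = emitted ⇒ πR²·S(1−A) = 4πR²·σT_eq⁴, so T_eq⁴ = S(1−A)/(4σ).
T_eq = [5.47×10⁴ × 0.94 / (4 × 5.67×10⁻⁸)]^(1/4) = (2.27×10¹¹)^(1/4) = 690 K.

T_eq ≈ 690 K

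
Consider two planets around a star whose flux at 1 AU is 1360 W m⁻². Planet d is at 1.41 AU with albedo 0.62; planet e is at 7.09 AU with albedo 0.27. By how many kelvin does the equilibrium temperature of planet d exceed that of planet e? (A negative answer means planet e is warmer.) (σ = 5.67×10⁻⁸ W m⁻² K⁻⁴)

ΔT ≈ 87.4 K

T_eq = [S₀(1−A)/(4σd²)]^(1/4), so T ∝ (1−A)^(1/4) / √d.
T₁ = [1360×0.38/(4×5.67×10⁻⁸×1.41²)]^(1/4) = 184.00 K.
T₂ = [1360×0.73/(4×5.67×10⁻⁸×7.09²)]^(1/4) = 96.60 K.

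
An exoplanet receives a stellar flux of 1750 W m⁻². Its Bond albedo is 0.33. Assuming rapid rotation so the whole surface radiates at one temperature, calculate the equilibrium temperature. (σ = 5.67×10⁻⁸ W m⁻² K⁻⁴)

T_eq ≈ 268 K

Energy balance: absorbed = emitted ⇒ πR²·S(1−A) = 4πR²·σT_eq⁴, so T_eq⁴ = S(1−A)/(4σ).
T_eq = [1750 × 0.67 / (4 × 5.67×10⁻⁸)]^(1/4) = (5.17×10⁹)^(1/4) = 268 K.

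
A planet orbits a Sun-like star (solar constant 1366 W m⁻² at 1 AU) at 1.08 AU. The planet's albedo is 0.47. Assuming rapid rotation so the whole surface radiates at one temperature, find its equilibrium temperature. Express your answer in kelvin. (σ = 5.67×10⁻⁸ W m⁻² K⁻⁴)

Flux at 1.08 AU: S = 1366/1.08² = 1170 W m⁻².
Energy balance: absorbed = emitted ⇒ πR²·S(1−A) = 4πR²·σT_eq⁴, so T_eq⁴ = S(1−A)/(4σ).
T_eq = [1170 × 0.53 / (4 × 5.67×10⁻⁸)]^(1/4) = (2.74×10⁹)^(1/4) = 229 K.

T_eq ≈ 229 K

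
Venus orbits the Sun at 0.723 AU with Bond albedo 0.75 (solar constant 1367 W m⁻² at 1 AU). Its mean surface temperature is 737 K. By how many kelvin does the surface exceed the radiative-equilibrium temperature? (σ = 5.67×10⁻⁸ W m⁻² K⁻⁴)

S = 1367/0.723² = 2615 W m⁻².
T_eq = [S(1−A)/(4σ)]^(1/4) = [2615×0.25/(4×5.67×10⁻⁸)]^(1/4) = 231.7 K.
ΔT = T_surf − T_eq = 737 − 231.7.

ΔT ≈ 505.3 K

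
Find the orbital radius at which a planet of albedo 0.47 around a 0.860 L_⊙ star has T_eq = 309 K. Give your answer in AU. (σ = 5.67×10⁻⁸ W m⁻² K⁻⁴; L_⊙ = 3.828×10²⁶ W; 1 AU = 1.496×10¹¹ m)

L = 0.860 × 3.828×10²⁶ = 3.29×10²⁶ W.
From T_eq⁴ = L(1−A)/(16πσd²): d = √[L(1−A)/(16πσT_eq⁴)].
d = √[3.29×10²⁶ × 0.53 / (16π × 5.67×10⁻⁸ × (309)⁴)] = 8.19×10¹⁰ m = 0.548 AU.

d ≈ 0.548 AU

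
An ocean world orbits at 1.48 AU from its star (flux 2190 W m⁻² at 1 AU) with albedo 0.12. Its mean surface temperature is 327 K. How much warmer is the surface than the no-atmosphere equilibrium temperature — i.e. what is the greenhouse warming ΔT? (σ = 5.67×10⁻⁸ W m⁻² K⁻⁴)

ΔT ≈ 77.4 K

S = 2190/1.48² = 999.8 W m⁻².
T_eq = [S(1−A)/(4σ)]^(1/4) = [999.8×0.88/(4×5.67×10⁻⁸)]^(1/4) = 249.6 K.
ΔT = T_surf − T_eq = 327 − 249.6.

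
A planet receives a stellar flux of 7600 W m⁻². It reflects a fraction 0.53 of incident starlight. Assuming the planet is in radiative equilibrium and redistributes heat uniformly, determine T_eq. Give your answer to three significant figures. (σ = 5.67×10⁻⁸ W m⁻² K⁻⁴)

Energy balance: absorbed = emitted ⇒ πR²·S(1−A) = 4πR²·σT_eq⁴, so T_eq⁴ = S(1−A)/(4σ).
T_eq = [7600 × 0.47 / (4 × 5.67×10⁻⁸)]^(1/4) = (1.57×10¹⁰)^(1/4) = 354 K.

T_eq ≈ 354 K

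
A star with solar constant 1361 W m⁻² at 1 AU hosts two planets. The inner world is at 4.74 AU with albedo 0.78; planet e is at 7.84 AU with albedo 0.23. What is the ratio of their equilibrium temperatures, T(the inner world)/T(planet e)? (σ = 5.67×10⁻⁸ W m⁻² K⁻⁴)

T_eq = [S₀(1−A)/(4σd²)]^(1/4), so T ∝ (1−A)^(1/4) / √d.
T₁ = [1361×0.22/(4×5.67×10⁻⁸×4.74²)]^(1/4) = 87.55 K.
T₂ = [1361×0.77/(4×5.67×10⁻⁸×7.84²)]^(1/4) = 93.11 K.

T₁/T₂ ≈ 0.940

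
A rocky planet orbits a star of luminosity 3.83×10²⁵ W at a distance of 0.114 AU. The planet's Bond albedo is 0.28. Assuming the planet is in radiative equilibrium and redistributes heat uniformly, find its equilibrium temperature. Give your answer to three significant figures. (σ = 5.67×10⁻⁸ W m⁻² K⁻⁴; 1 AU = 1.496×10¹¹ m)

d = 0.114 AU = 1.71×10¹⁰ m.
Flux: S = L/(4πd²) = 3.83×10²⁵/(4π×(1.71×10¹⁰)²) = 1.05×10⁴ W m⁻².
Energy balance: absorbed = emitted ⇒ πR²·S(1−A) = 4πR²·σT_eq⁴, so T_eq⁴ = S(1−A)/(4σ).
T_eq = [1.05×10⁴ × 0.72 / (4 × 5.67×10⁻⁸)]^(1/4) = (3.33×10¹⁰)^(1/4) = 427 K.

T_eq ≈ 427 K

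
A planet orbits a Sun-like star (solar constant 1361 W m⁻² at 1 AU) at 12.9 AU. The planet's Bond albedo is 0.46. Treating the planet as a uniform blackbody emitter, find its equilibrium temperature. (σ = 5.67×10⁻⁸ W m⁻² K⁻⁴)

Flux at 12.9 AU: S = 1361/12.9² = 8.18 W m⁻².
Energy balance: absorbed = emitted ⇒ πR²·S(1−A) = 4πR²·σT_eq⁴, so T_eq⁴ = S(1−A)/(4σ).
T_eq = [8.18 × 0.54 / (4 × 5.67×10⁻⁸)]^(1/4) = (1.95×10⁷)^(1/4) = 66.4 K.

T_eq ≈ 66.4 K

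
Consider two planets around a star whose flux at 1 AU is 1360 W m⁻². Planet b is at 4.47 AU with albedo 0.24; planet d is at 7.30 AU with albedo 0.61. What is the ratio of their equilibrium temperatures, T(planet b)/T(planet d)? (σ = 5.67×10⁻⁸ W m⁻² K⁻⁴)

T₁/T₂ ≈ 1.510

T_eq = [S₀(1−A)/(4σd²)]^(1/4), so T ∝ (1−A)^(1/4) / √d.
T₁ = [1360×0.76/(4×5.67×10⁻⁸×4.47²)]^(1/4) = 122.89 K.
T₂ = [1360×0.39/(4×5.67×10⁻⁸×7.30²)]^(1/4) = 81.39 K.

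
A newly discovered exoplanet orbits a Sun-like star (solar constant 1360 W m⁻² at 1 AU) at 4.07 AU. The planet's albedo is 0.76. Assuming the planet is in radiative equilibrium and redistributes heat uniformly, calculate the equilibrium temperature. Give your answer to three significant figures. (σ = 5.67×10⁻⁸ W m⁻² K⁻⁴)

T_eq ≈ 96.5 K

Flux at 4.07 AU: S = 1360/4.07² = 82.1 W m⁻².
Energy balance: absorbed = emitted ⇒ πR²·S(1−A) = 4πR²·σT_eq⁴, so T_eq⁴ = S(1−A)/(4σ).
T_eq = [82.1 × 0.24 / (4 × 5.67×10⁻⁸)]^(1/4) = (8.69×10⁷)^(1/4) = 96.5 K.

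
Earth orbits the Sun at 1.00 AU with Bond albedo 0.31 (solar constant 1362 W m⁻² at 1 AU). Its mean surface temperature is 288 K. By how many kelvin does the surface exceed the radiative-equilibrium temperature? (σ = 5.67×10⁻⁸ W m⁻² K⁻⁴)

S = 1362/1.00² = 1362 W m⁻².
T_eq = [S(1−A)/(4σ)]^(1/4) = [1362×0.69/(4×5.67×10⁻⁸)]^(1/4) = 253.7 K.
ΔT = T_surf − T_eq = 288 − 253.7.

ΔT ≈ 34.3 K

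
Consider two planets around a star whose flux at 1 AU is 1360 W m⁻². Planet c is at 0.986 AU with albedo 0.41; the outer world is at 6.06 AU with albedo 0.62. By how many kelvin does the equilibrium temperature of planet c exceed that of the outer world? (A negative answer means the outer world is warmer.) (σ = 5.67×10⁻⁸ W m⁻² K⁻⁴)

T_eq = [S₀(1−A)/(4σd²)]^(1/4), so T ∝ (1−A)^(1/4) / √d.
T₁ = [1360×0.59/(4×5.67×10⁻⁸×0.986²)]^(1/4) = 245.61 K.
T₂ = [1360×0.38/(4×5.67×10⁻⁸×6.06²)]^(1/4) = 88.75 K.

ΔT ≈ 156.9 K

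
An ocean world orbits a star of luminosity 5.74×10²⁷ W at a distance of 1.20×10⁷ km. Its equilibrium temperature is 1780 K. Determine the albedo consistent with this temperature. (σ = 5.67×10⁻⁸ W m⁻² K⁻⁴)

A ≈ 0.28

d = 1.20×10⁷ km = 1.20×10¹⁰ m.
Flux: S = L/(4πd²) = 5.74×10²⁷/(4π×(1.20×10¹⁰)²) = 3.17×10⁶ W m⁻².
From T_eq⁴ = S(1−A)/(4σ): 1−A = 4σT_eq⁴/S.
1−A = 4 × 5.67×10⁻⁸ × (1780)⁴ / 3.17×10⁶ = 0.718.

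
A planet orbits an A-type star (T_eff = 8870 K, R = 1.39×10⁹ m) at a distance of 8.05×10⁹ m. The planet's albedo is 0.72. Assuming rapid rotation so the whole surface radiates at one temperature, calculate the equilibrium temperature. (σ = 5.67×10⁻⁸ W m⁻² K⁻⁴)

T_eq ≈ 1900 K

L = 4πR_⋆²σT_⋆⁴ = 4π(1.39×10⁹)² × 5.67×10⁻⁸ × (8870)⁴ = 8.52×10²⁷ W.
S = L/(4πd²) = 1.05×10⁷ W m⁻².
Energy balance: absorbed = emitted ⇒ πR²·S(1−A) = 4πR²·σT_eq⁴, so T_eq⁴ = S(1−A)/(4σ).
T_eq = [1.05×10⁷ × 0.28 / (4 × 5.67×10⁻⁸)]^(1/4) = (1.29×10¹³)^(1/4) = 1900 K.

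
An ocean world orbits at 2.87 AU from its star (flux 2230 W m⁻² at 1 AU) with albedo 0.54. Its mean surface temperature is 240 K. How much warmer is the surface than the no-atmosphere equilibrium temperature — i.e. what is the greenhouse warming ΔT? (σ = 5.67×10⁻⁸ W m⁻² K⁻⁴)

ΔT ≈ 86.9 K

S = 2230/2.87² = 270.7 W m⁻².
T_eq = [S(1−A)/(4σ)]^(1/4) = [270.7×0.46/(4×5.67×10⁻⁸)]^(1/4) = 153.1 K.
ΔT = T_surf − T_eq = 240 − 153.1.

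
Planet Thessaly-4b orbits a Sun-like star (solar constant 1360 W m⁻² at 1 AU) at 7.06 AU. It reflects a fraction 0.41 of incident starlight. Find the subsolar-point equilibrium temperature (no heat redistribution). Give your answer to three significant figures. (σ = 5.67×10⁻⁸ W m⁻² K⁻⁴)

T_ss ≈ 130 K

Flux at 7.06 AU: S = 1360/7.06² = 27.3 W m⁻².
At the subsolar point the surface absorbs S(1−A) and emits σT⁴ per unit area — no factor of 4, since only the local patch is in balance.
T = [27.3 × 0.59 / 5.67×10⁻⁸]^(1/4) = (2.84×10⁸)^(1/4) = 130 K.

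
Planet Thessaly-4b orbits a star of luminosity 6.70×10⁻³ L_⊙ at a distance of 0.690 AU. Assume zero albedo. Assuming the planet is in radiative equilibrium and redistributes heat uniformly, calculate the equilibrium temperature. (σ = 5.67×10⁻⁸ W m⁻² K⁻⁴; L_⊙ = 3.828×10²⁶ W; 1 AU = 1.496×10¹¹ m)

d = 0.690 AU = 1.03×10¹¹ m.
L = 6.70×10⁻³ × 3.828×10²⁶ = 2.56×10²⁴ W.
Flux: S = L/(4πd²) = 2.56×10²⁴/(4π×(1.03×10¹¹)²) = 19.2 W m⁻².
Energy balance: absorbed = emitted ⇒ πR²·S(1−A) = 4πR²·σT_eq⁴, so T_eq⁴ = S(1−A)/(4σ).
T_eq = [19.2 × 1.00 / (4 × 5.67×10⁻⁸)]^(1/4) = (8.45×10⁷)^(1/4) = 95.9 K.

T_eq ≈ 95.9 K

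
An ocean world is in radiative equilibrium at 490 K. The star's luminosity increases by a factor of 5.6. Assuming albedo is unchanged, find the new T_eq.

T_eq ∝ L^(1/4) · d^(−1/2).
T′ = 490 × 5.6^(1/4) = 754 K.

T_eq ≈ 754 K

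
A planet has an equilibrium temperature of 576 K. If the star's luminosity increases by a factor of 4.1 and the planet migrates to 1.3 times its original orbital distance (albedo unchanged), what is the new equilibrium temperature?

T_eq ∝ L^(1/4) · d^(−1/2).
T′ = 576 × 4.1^(1/4) / 1.3^(1/2) = 719 K.

T_eq ≈ 719 K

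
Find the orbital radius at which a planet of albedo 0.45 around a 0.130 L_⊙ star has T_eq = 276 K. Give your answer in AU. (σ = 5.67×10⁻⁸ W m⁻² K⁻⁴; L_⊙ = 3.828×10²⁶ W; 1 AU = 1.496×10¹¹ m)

d ≈ 0.272 AU

L = 0.130 × 3.828×10²⁶ = 4.98×10²⁵ W.
From T_eq⁴ = L(1−A)/(16πσd²): d = √[L(1−A)/(16πσT_eq⁴)].
d = √[4.98×10²⁵ × 0.55 / (16π × 5.67×10⁻⁸ × (276)⁴)] = 4.07×10¹⁰ m = 0.272 AU.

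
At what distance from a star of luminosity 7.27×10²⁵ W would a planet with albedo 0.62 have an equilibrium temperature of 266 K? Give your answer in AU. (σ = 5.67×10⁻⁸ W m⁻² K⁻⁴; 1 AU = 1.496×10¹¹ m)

d ≈ 0.294 AU

From T_eq⁴ = L(1−A)/(16πσd²): d = √[L(1−A)/(16πσT_eq⁴)].
d = √[7.27×10²⁵ × 0.38 / (16π × 5.67×10⁻⁸ × (266)⁴)] = 4.40×10¹⁰ m = 0.294 AU.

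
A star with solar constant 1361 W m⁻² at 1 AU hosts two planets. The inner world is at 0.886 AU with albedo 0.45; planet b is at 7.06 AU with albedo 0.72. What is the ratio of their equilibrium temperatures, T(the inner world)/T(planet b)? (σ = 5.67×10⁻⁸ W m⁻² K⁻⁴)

T₁/T₂ ≈ 3.342

T_eq = [S₀(1−A)/(4σd²)]^(1/4), so T ∝ (1−A)^(1/4) / √d.
T₁ = [1361×0.55/(4×5.67×10⁻⁸×0.886²)]^(1/4) = 254.64 K.
T₂ = [1361×0.28/(4×5.67×10⁻⁸×7.06²)]^(1/4) = 76.20 K.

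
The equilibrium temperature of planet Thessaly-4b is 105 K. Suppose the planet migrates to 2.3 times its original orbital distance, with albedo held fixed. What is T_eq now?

T_eq ∝ L^(1/4) · d^(−1/2).
T′ = 105 / 2.3^(1/2) = 69.2 K.

T_eq ≈ 69.2 K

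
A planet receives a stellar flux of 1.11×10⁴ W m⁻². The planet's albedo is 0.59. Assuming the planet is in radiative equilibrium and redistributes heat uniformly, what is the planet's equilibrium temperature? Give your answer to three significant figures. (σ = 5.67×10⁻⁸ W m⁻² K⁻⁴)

T_eq ≈ 376 K

Energy balance: absorbed = emitted ⇒ πR²·S(1−A) = 4πR²·σT_eq⁴, so T_eq⁴ = S(1−A)/(4σ).
T_eq = [1.11×10⁴ × 0.41 / (4 × 5.67×10⁻⁸)]^(1/4) = (2.01×10¹⁰)^(1/4) = 376 K.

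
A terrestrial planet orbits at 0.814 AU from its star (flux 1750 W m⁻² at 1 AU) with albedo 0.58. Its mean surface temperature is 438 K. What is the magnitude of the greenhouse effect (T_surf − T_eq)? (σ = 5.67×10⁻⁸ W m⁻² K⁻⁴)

ΔT ≈ 173.5 K

S = 1750/0.814² = 2641 W m⁻².
T_eq = [S(1−A)/(4σ)]^(1/4) = [2641×0.42/(4×5.67×10⁻⁸)]^(1/4) = 264.5 K.
ΔT = T_surf − T_eq = 438 − 264.5.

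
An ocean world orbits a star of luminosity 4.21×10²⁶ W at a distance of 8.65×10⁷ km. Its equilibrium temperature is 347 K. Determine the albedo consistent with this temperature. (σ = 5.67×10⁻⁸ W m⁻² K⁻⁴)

d = 8.65×10⁷ km = 8.65×10¹⁰ m.
Flux: S = L/(4πd²) = 4.21×10²⁶/(4π×(8.65×10¹⁰)²) = 4480 W m⁻².
From T_eq⁴ = S(1−A)/(4σ): 1−A = 4σT_eq⁴/S.
1−A = 4 × 5.67×10⁻⁸ × (347)⁴ / 4480 = 0.734.

A ≈ 0.27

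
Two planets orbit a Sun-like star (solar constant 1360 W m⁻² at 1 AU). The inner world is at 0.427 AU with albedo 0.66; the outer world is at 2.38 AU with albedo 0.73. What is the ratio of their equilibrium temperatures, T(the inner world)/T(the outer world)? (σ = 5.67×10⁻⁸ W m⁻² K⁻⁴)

T₁/T₂ ≈ 2.501

T_eq = [S₀(1−A)/(4σd²)]^(1/4), so T ∝ (1−A)^(1/4) / √d.
T₁ = [1360×0.34/(4×5.67×10⁻⁸×0.427²)]^(1/4) = 325.18 K.
T₂ = [1360×0.27/(4×5.67×10⁻⁸×2.38²)]^(1/4) = 130.02 K.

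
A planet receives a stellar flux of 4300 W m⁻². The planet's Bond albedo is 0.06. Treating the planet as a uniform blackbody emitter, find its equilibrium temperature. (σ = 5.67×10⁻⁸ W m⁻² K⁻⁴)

Energy balance: absorbed = emitted ⇒ πR²·S(1−A) = 4πR²·σT_eq⁴, so T_eq⁴ = S(1−A)/(4σ).
T_eq = [4300 × 0.94 / (4 × 5.67×10⁻⁸)]^(1/4) = (1.78×10¹⁰)^(1/4) = 365 K.

T_eq ≈ 365 K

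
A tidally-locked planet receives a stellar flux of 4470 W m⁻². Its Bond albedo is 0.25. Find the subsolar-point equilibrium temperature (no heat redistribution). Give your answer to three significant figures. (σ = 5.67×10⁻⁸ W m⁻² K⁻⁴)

T_ss ≈ 493 K

At the subsolar point the surface absorbs S(1−A) and emits σT⁴ per unit area — no factor of 4, since only the local patch is in balance.
T = [4470 × 0.75 / 5.67×10⁻⁸]^(1/4) = (5.91×10¹⁰)^(1/4) = 493 K.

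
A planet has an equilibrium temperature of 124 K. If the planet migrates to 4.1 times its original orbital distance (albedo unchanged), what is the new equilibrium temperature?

T_eq ∝ L^(1/4) · d^(−1/2).
T′ = 124 / 4.1^(1/2) = 61.2 K.

T_eq ≈ 61.2 K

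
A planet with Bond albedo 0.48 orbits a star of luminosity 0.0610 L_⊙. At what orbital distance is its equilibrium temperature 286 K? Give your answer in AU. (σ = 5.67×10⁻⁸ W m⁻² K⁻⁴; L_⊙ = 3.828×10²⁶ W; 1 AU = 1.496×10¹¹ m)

d ≈ 0.169 AU

L = 0.0610 × 3.828×10²⁶ = 2.34×10²⁵ W.
From T_eq⁴ = L(1−A)/(16πσd²): d = √[L(1−A)/(16πσT_eq⁴)].
d = √[2.34×10²⁵ × 0.52 / (16π × 5.67×10⁻⁸ × (286)⁴)] = 2.52×10¹⁰ m = 0.169 AU.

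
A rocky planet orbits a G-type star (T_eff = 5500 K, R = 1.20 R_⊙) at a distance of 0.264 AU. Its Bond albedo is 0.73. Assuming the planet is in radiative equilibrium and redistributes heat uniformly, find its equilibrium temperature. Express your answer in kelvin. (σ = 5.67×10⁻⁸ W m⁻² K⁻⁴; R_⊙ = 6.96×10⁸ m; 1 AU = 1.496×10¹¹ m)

T_eq ≈ 408 K

R_⋆ = 1.20 × 6.96×10⁸ = 8.35×10⁸ m.
d = 0.264 AU = 3.95×10¹⁰ m.
L = 4πR_⋆²σT_⋆⁴ = 4π(8.35×10⁸)² × 5.67×10⁻⁸ × (5500)⁴ = 4.55×10²⁶ W.
S = L/(4πd²) = 2.32×10⁴ W m⁻².
Energy balance: absorbed = emitted ⇒ πR²·S(1−A) = 4πR²·σT_eq⁴, so T_eq⁴ = S(1−A)/(4σ).
T_eq = [2.32×10⁴ × 0.27 / (4 × 5.67×10⁻⁸)]^(1/4) = (2.76×10¹⁰)^(1/4) = 408 K.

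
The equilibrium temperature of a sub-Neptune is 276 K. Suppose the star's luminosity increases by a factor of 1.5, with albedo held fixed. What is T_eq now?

T_eq ≈ 305 K

T_eq ∝ L^(1/4) · d^(−1/2).
T′ = 276 × 1.5^(1/4) = 305 K.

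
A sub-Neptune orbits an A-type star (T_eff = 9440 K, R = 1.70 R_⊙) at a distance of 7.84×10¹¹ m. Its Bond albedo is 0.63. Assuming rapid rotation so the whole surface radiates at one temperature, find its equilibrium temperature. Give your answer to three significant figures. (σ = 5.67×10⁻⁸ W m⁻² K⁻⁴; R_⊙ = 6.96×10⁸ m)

R_⋆ = 1.70 × 6.96×10⁸ = 1.18×10⁹ m.
L = 4πR_⋆²σT_⋆⁴ = 4π(1.18×10⁹)² × 5.67×10⁻⁸ × (9440)⁴ = 7.92×10²⁷ W.
S = L/(4πd²) = 1030 W m⁻².
Energy balance: absorbed = emitted ⇒ πR²·S(1−A) = 4πR²·σT_eq⁴, so T_eq⁴ = S(1−A)/(4σ).
T_eq = [1030 × 0.37 / (4 × 5.67×10⁻⁸)]^(1/4) = (1.67×10⁹)^(1/4) = 202 K.

T_eq ≈ 202 K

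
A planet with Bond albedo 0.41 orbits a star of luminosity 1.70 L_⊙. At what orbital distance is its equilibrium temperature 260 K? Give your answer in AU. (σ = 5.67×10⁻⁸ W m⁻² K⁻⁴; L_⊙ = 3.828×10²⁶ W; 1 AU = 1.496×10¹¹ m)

L = 1.70 × 3.828×10²⁶ = 6.51×10²⁶ W.
From T_eq⁴ = L(1−A)/(16πσd²): d = √[L(1−A)/(16πσT_eq⁴)].
d = √[6.51×10²⁶ × 0.59 / (16π × 5.67×10⁻⁸ × (260)⁴)] = 1.72×10¹¹ m = 1.15 AU.

d ≈ 1.15 AU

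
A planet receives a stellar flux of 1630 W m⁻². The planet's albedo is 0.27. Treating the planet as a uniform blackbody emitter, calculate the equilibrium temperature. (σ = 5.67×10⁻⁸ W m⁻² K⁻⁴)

T_eq ≈ 269 K

Energy balance: absorbed = emitted ⇒ πR²·S(1−A) = 4πR²·σT_eq⁴, so T_eq⁴ = S(1−A)/(4σ).
T_eq = [1630 × 0.73 / (4 × 5.67×10⁻⁸)]^(1/4) = (5.25×10⁹)^(1/4) = 269 K.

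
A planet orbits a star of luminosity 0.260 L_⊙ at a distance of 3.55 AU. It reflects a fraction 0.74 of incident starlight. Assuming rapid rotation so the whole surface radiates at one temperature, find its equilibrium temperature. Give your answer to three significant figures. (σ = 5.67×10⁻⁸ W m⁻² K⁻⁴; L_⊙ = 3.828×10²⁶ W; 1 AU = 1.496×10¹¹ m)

T_eq ≈ 75.3 K

d = 3.55 AU = 5.31×10¹¹ m.
L = 0.260 × 3.828×10²⁶ = 9.95×10²⁵ W.
Flux: S = L/(4πd²) = 9.95×10²⁵/(4π×(5.31×10¹¹)²) = 28.1 W m⁻².
Energy balance: absorbed = emitted ⇒ πR²·S(1−A) = 4πR²·σT_eq⁴, so T_eq⁴ = S(1−A)/(4σ).
T_eq = [28.1 × 0.26 / (4 × 5.67×10⁻⁸)]^(1/4) = (3.22×10⁷)^(1/4) = 75.3 K.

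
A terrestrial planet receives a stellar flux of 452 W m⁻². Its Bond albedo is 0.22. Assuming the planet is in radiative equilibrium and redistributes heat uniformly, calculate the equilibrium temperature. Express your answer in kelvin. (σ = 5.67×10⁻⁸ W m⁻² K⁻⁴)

Energy balance: absorbed = emitted ⇒ πR²·S(1−A) = 4πR²·σT_eq⁴, so T_eq⁴ = S(1−A)/(4σ).
T_eq = [452 × 0.78 / (4 × 5.67×10⁻⁸)]^(1/4) = (1.55×10⁹)^(1/4) = 199 K.

T_eq ≈ 199 K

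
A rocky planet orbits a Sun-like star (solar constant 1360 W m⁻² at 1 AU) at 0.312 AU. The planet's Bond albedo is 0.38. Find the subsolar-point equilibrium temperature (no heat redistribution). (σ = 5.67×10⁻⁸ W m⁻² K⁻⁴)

Flux at 0.312 AU: S = 1360/0.312² = 1.40×10⁴ W m⁻².
At the subsolar point the surface absorbs S(1−A) and emits σT⁴ per unit area — no factor of 4, since only the local patch is in balance.
T = [1.40×10⁴ × 0.62 / 5.67×10⁻⁸]^(1/4) = (1.53×10¹¹)^(1/4) = 625 K.

T_ss ≈ 625 K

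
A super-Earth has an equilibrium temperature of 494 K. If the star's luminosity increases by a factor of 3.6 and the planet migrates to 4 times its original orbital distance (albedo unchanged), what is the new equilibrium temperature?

T_eq ≈ 340 K

T_eq ∝ L^(1/4) · d^(−1/2).
T′ = 494 × 3.6^(1/4) / 4^(1/2) = 340 K.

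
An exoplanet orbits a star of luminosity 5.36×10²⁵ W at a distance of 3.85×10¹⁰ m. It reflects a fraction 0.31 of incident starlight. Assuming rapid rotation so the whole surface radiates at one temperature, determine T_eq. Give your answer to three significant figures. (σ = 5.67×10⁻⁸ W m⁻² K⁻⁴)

T_eq ≈ 306 K

Flux: S = L/(4πd²) = 5.36×10²⁵/(4π×(3.85×10¹⁰)²) = 2880 W m⁻².
Energy balance: absorbed = emitted ⇒ πR²·S(1−A) = 4πR²·σT_eq⁴, so T_eq⁴ = S(1−A)/(4σ).
T_eq = [2880 × 0.69 / (4 × 5.67×10⁻⁸)]^(1/4) = (8.75×10⁹)^(1/4) = 306 K.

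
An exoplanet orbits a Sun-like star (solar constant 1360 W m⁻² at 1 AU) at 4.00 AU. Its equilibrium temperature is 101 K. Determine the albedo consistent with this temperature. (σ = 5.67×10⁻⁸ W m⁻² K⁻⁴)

Flux at 4.00 AU: S = 1360/4.00² = 85.0 W m⁻².
From T_eq⁴ = S(1−A)/(4σ): 1−A = 4σT_eq⁴/S.
1−A = 4 × 5.67×10⁻⁸ × (101)⁴ / 85.0 = 0.278.

A ≈ 0.72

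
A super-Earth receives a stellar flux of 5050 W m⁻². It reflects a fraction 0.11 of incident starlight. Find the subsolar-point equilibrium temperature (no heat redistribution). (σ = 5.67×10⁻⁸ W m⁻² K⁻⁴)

T_ss ≈ 531 K

At the subsolar point the surface absorbs S(1−A) and emits σT⁴ per unit area — no factor of 4, since only the local patch is in balance.
T = [5050 × 0.89 / 5.67×10⁻⁸]^(1/4) = (7.93×10¹⁰)^(1/4) = 531 K.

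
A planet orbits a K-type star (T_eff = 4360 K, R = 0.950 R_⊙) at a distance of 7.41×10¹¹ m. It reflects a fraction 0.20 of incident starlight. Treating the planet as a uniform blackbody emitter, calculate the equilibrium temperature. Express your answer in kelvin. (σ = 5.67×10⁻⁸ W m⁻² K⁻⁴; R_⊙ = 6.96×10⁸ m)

R_⋆ = 0.950 × 6.96×10⁸ = 6.61×10⁸ m.
L = 4πR_⋆²σT_⋆⁴ = 4π(6.61×10⁸)² × 5.67×10⁻⁸ × (4360)⁴ = 1.13×10²⁶ W.
S = L/(4πd²) = 16.3 W m⁻².
Energy balance: absorbed = emitted ⇒ πR²·S(1−A) = 4πR²·σT_eq⁴, so T_eq⁴ = S(1−A)/(4σ).
T_eq = [16.3 × 0.80 / (4 × 5.67×10⁻⁸)]^(1/4) = (5.75×10⁷)^(1/4) = 87.1 K.

T_eq ≈ 87.1 K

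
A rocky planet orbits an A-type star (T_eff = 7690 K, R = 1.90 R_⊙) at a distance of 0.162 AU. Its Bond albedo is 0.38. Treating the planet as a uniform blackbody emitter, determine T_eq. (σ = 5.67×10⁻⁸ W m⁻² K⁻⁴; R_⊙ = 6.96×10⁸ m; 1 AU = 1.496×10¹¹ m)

R_⋆ = 1.90 × 6.96×10⁸ = 1.32×10⁹ m.
d = 0.162 AU = 2.42×10¹⁰ m.
L = 4πR_⋆²σT_⋆⁴ = 4π(1.32×10⁹)² × 5.67×10⁻⁸ × (7690)⁴ = 4.36×10²⁷ W.
S = L/(4πd²) = 5.90×10⁵ W m⁻².
Energy balance: absorbed = emitted ⇒ πR²·S(1−A) = 4πR²·σT_eq⁴, so T_eq⁴ = S(1−A)/(4σ).
T_eq = [5.90×10⁵ × 0.62 / (4 × 5.67×10⁻⁸)]^(1/4) = (1.61×10¹²)^(1/4) = 1130 K.

T_eq ≈ 1130 K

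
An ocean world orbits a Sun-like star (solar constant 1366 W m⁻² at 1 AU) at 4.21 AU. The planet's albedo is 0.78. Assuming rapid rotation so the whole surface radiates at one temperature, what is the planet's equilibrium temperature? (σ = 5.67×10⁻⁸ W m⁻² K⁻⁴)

T_eq ≈ 93.0 K

Flux at 4.21 AU: S = 1366/4.21² = 77.1 W m⁻².
Energy balance: absorbed = emitted ⇒ πR²·S(1−A) = 4πR²·σT_eq⁴, so T_eq⁴ = S(1−A)/(4σ).
T_eq = [77.1 × 0.22 / (4 × 5.67×10⁻⁸)]^(1/4) = (7.48×10⁷)^(1/4) = 93.0 K.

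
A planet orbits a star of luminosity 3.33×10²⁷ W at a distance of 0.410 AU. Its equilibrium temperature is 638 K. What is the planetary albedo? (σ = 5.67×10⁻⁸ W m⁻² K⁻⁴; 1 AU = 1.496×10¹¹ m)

A ≈ 0.47

d = 0.410 AU = 6.13×10¹⁰ m.
Flux: S = L/(4πd²) = 3.33×10²⁷/(4π×(6.13×10¹⁰)²) = 7.04×10⁴ W m⁻².
From T_eq⁴ = S(1−A)/(4σ): 1−A = 4σT_eq⁴/S.
1−A = 4 × 5.67×10⁻⁸ × (638)⁴ / 7.04×10⁴ = 0.533.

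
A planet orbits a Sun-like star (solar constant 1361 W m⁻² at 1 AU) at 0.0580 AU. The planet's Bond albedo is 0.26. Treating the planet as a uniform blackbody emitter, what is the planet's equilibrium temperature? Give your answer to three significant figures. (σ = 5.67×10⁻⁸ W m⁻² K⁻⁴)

T_eq ≈ 1070 K

Flux at 0.0580 AU: S = 1361/0.0580² = 4.05×10⁵ W m⁻².
Energy balance: absorbed = emitted ⇒ πR²·S(1−A) = 4πR²·σT_eq⁴, so T_eq⁴ = S(1−A)/(4σ).
T_eq = [4.05×10⁵ × 0.74 / (4 × 5.67×10⁻⁸)]^(1/4) = (1.32×10¹²)^(1/4) = 1070 K.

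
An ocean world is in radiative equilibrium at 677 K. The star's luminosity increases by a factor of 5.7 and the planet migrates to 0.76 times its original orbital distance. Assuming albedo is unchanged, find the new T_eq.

T_eq ∝ L^(1/4) · d^(−1/2).
T′ = 677 × 5.7^(1/4) / 0.76^(1/2) = 1200 K.

T_eq ≈ 1200 K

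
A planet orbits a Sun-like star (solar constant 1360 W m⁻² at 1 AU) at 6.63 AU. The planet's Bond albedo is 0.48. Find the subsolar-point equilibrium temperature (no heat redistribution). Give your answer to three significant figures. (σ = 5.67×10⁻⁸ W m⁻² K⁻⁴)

Flux at 6.63 AU: S = 1360/6.63² = 30.9 W m⁻².
At the subsolar point the surface absorbs S(1−A) and emits σT⁴ per unit area — no factor of 4, since only the local patch is in balance.
T = [30.9 × 0.52 / 5.67×10⁻⁸]^(1/4) = (2.84×10⁸)^(1/4) = 130 K.

T_ss ≈ 130 K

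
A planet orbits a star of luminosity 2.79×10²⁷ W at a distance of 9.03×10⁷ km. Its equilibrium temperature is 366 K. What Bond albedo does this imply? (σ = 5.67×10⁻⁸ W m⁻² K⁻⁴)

d = 9.03×10⁷ km = 9.03×10¹⁰ m.
Flux: S = L/(4πd²) = 2.79×10²⁷/(4π×(9.03×10¹⁰)²) = 2.72×10⁴ W m⁻².
From T_eq⁴ = S(1−A)/(4σ): 1−A = 4σT_eq⁴/S.
1−A = 4 × 5.67×10⁻⁸ × (366)⁴ / 2.72×10⁴ = 0.149.

A ≈ 0.85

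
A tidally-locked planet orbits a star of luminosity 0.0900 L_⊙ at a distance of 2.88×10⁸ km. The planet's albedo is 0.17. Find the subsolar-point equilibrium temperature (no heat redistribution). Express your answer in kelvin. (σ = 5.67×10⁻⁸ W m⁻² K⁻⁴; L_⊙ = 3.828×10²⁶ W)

T_ss ≈ 148 K

d = 2.88×10⁸ km = 2.88×10¹¹ m.
L = 0.0900 × 3.828×10²⁶ = 3.45×10²⁵ W.
Flux: S = L/(4πd²) = 3.45×10²⁵/(4π×(2.88×10¹¹)²) = 33.1 W m⁻².
At the subsolar point the surface absorbs S(1−A) and emits σT⁴ per unit area — no factor of 4, since only the local patch is in balance.
T = [33.1 × 0.83 / 5.67×10⁻⁸]^(1/4) = (4.84×10⁸)^(1/4) = 148 K.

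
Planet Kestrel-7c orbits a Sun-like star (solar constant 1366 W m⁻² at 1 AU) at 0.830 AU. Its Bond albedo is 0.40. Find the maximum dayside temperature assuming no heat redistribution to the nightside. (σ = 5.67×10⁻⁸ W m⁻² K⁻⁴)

T_ss ≈ 381 K

Flux at 0.830 AU: S = 1366/0.830² = 1980 W m⁻².
With no redistribution each surface element balances locally: S(1−A) = σT⁴.
T = [1980 × 0.60 / 5.67×10⁻⁸]^(1/4) = (2.10×10¹⁰)^(1/4) = 381 K.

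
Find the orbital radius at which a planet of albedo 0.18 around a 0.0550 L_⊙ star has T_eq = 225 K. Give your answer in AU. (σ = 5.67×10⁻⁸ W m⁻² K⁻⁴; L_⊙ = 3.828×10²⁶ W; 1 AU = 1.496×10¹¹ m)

L = 0.0550 × 3.828×10²⁶ = 2.11×10²⁵ W.
From T_eq⁴ = L(1−A)/(16πσd²): d = √[L(1−A)/(16πσT_eq⁴)].
d = √[2.11×10²⁵ × 0.82 / (16π × 5.67×10⁻⁸ × (225)⁴)] = 4.86×10¹⁰ m = 0.325 AU.

d ≈ 0.325 AU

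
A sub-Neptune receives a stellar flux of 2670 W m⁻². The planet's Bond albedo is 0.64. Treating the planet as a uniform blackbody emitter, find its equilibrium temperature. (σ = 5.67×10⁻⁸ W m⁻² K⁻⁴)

Energy balance: absorbed = emitted ⇒ πR²·S(1−A) = 4πR²·σT_eq⁴, so T_eq⁴ = S(1−A)/(4σ).
T_eq = [2670 × 0.36 / (4 × 5.67×10⁻⁸)]^(1/4) = (4.24×10⁹)^(1/4) = 255 K.

T_eq ≈ 255 K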